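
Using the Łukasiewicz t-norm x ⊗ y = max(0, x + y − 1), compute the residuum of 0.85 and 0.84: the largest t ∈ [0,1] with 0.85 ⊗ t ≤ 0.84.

0.99

The residuum of the Łukasiewicz t-norm gives the supremum: min(1, 1 − 0.85 + 0.84).
1 − 0.85 + 0.84 = 0.99, so t = min(1, 0.99) = 0.99.
Check: 0.85 ⊗ 0.99 = max(0, 0.84) = 0.84 ≤ 0.84.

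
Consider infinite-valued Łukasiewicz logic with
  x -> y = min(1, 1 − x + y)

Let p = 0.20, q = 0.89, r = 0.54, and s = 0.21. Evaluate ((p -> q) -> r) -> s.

p -> q = min(1, 1 − 0.20 + 0.89) = min(1, 1.69) = 1.00
(p -> q) -> r = min(1, 1 − 1.00 + 0.54) = min(1, 0.54) = 0.54
((p -> q) -> r) -> s = min(1, 1 − 0.54 + 0.21) = min(1, 0.67) = 0.67

0.67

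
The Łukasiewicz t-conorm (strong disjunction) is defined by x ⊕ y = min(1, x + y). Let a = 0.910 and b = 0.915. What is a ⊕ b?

1.000

a ⊕ b = min(1, 0.910 + 0.915) = min(1, 1.825) = 1.000
For comparison, the Gödel t-conorm max(x, y) would give 0.915.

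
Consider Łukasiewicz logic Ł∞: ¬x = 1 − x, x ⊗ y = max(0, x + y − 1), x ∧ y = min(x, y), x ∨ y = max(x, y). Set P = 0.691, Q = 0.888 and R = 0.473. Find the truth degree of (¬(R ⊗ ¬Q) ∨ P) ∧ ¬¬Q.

0.888

¬Q = 1 − 0.888 = 0.112
R ⊗ ¬Q = max(0, 0.473 + 0.112 − 1) = max(0, -0.415) = 0.000
¬(R ⊗ ¬Q) = 1 − 0.000 = 1.000
¬(R ⊗ ¬Q) ∨ P = max(1.000, 0.691) = 1.000
¬¬Q = 1 − 0.112 = 0.888
(¬(R ⊗ ¬Q) ∨ P) ∧ ¬¬Q = min(1.000, 0.888) = 0.888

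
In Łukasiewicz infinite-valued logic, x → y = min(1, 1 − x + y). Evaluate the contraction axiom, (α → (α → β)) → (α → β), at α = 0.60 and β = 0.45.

0.85

α → β = min(1, 1 − 0.60 + 0.45) = min(1, 0.85) = 0.85
α → (α → β) = min(1, 1 − 0.60 + 0.85) = min(1, 1.25) = 1.00
(α → (α → β)) → (α → β) = min(1, 1 − 1.00 + 0.85) = min(1, 0.85) = 0.85
(The value 0.85 < 1 shows this instance is not satisfied; fails in Ł∞ (the t-norm is not idempotent).)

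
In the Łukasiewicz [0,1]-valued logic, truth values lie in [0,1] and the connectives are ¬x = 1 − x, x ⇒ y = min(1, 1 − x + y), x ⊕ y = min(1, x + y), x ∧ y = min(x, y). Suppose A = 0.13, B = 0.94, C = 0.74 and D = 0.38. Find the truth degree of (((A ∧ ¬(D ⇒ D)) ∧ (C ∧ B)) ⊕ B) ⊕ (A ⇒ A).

D ⇒ D = min(1, 1 − 0.38 + 0.38) = min(1, 1.00) = 1.00
¬(D ⇒ D) = 1 − 1.00 = 0.00
A ∧ ¬(D ⇒ D) = min(0.13, 0.00) = 0.00
C ∧ B = min(0.74, 0.94) = 0.74
(A ∧ ¬(D ⇒ D)) ∧ (C ∧ B) = min(0.00, 0.74) = 0.00
((A ∧ ¬(D ⇒ D)) ∧ (C ∧ B)) ⊕ B = min(1, 0.00 + 0.94) = min(1, 0.94) = 0.94
A ⇒ A = min(1, 1 − 0.13 + 0.13) = min(1, 1.00) = 1.00
(((A ∧ ¬(D ⇒ D)) ∧ (C ∧ B)) ⊕ B) ⊕ (A ⇒ A) = min(1, 0.94 + 1.00) = min(1, 1.94) = 1.00

1.00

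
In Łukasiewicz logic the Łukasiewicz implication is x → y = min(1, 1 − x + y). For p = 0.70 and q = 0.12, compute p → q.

p → q = min(1, 1 − 0.70 + 0.12) = min(1, 0.42) = 0.42
For comparison, the Gödel implication (1 if x ≤ y else y) would give 0.12.

0.42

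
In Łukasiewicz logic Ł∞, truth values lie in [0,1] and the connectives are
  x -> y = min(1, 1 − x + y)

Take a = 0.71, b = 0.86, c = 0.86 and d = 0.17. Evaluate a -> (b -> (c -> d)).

0.74

c -> d = min(1, 1 − 0.86 + 0.17) = min(1, 0.31) = 0.31
b -> (c -> d) = min(1, 1 − 0.86 + 0.31) = min(1, 0.45) = 0.45
a -> (b -> (c -> d)) = min(1, 1 − 0.71 + 0.45) = min(1, 0.74) = 0.74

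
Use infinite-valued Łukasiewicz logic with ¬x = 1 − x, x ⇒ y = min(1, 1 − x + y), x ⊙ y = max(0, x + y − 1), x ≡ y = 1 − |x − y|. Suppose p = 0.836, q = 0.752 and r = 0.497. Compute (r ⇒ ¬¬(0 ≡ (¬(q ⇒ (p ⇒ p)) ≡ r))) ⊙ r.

p ⇒ p = min(1, 1 − 0.836 + 0.836) = min(1, 1.000) = 1.000
q ⇒ (p ⇒ p) = min(1, 1 − 0.752 + 1.000) = min(1, 1.248) = 1.000
¬(q ⇒ (p ⇒ p)) = 1 − 1.000 = 0.000
¬(q ⇒ (p ⇒ p)) ≡ r = 1 − |0.000 − 0.497| = 1 − 0.497 = 0.503
0 ≡ (¬(q ⇒ (p ⇒ p)) ≡ r) = 1 − |0.000 − 0.503| = 1 − 0.503 = 0.497
¬(0 ≡ (¬(q ⇒ (p ⇒ p)) ≡ r)) = 1 − 0.497 = 0.503
¬¬(0 ≡ (¬(q ⇒ (p ⇒ p)) ≡ r)) = 1 − 0.503 = 0.497
r ⇒ ¬¬(0 ≡ (¬(q ⇒ (p ⇒ p)) ≡ r)) = min(1, 1 − 0.497 + 0.497) = min(1, 1.000) = 1.000
(r ⇒ ¬¬(0 ≡ (¬(q ⇒ (p ⇒ p)) ≡ r))) ⊙ r = max(0, 1.000 + 0.497 − 1) = max(0, 0.497) = 0.497

0.497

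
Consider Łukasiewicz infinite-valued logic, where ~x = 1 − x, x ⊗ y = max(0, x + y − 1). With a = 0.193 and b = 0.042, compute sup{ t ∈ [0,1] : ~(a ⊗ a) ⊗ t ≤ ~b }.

0.958

a ⊗ a = max(0, 0.193 + 0.193 − 1) = max(0, -0.614) = 0.000
~(a ⊗ a) = 1 − 0.000 = 1.000
So the left factor is ~(a ⊗ a) = 1.000.
~b = 1 − 0.042 = 0.958
So the right-hand bound is ~b = 0.958.
The residuum of the Łukasiewicz t-norm gives the supremum: min(1, 1 − 1.000 + 0.958).
1 − 1.000 + 0.958 = 0.958, so t = min(1, 0.958) = 0.958.
Check: 1.000 ⊗ 0.958 = max(0, 0.958) = 0.958 ≤ 0.958.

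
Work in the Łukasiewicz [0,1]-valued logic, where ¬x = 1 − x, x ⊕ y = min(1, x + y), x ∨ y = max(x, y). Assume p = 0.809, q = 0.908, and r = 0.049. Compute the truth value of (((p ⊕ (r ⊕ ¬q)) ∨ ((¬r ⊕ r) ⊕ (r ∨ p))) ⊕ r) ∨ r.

¬q = 1 − 0.908 = 0.092
r ⊕ ¬q = min(1, 0.049 + 0.092) = min(1, 0.141) = 0.141
p ⊕ (r ⊕ ¬q) = min(1, 0.809 + 0.141) = min(1, 0.950) = 0.950
¬r = 1 − 0.049 = 0.951
¬r ⊕ r = min(1, 0.951 + 0.049) = min(1, 1.000) = 1.000
r ∨ p = max(0.049, 0.809) = 0.809
(¬r ⊕ r) ⊕ (r ∨ p) = min(1, 1.000 + 0.809) = min(1, 1.809) = 1.000
(p ⊕ (r ⊕ ¬q)) ∨ ((¬r ⊕ r) ⊕ (r ∨ p)) = max(0.950, 1.000) = 1.000
((p ⊕ (r ⊕ ¬q)) ∨ ((¬r ⊕ r) ⊕ (r ∨ p))) ⊕ r = min(1, 1.000 + 0.049) = min(1, 1.049) = 1.000
(((p ⊕ (r ⊕ ¬q)) ∨ ((¬r ⊕ r) ⊕ (r ∨ p))) ⊕ r) ∨ r = max(1.000, 0.049) = 1.000

1.000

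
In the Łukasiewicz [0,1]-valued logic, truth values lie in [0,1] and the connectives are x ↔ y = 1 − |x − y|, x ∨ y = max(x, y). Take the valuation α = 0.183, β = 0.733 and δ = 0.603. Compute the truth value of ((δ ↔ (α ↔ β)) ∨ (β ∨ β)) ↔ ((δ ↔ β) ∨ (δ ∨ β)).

0.977

α ↔ β = 1 − |0.183 − 0.733| = 1 − 0.550 = 0.450
δ ↔ (α ↔ β) = 1 − |0.603 − 0.450| = 1 − 0.153 = 0.847
β ∨ β = max(0.733, 0.733) = 0.733
(δ ↔ (α ↔ β)) ∨ (β ∨ β) = max(0.847, 0.733) = 0.847
δ ↔ β = 1 − |0.603 − 0.733| = 1 − 0.130 = 0.870
δ ∨ β = max(0.603, 0.733) = 0.733
(δ ↔ β) ∨ (δ ∨ β) = max(0.870, 0.733) = 0.870
((δ ↔ (α ↔ β)) ∨ (β ∨ β)) ↔ ((δ ↔ β) ∨ (δ ∨ β)) = 1 − |0.847 − 0.870| = 1 − 0.023 = 0.977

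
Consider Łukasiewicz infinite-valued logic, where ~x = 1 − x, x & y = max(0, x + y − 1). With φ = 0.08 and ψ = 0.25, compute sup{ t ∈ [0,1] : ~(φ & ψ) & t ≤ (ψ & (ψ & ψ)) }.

φ & ψ = max(0, 0.08 + 0.25 − 1) = max(0, -0.67) = 0.00
~(φ & ψ) = 1 − 0.00 = 1.00
So the left factor is ~(φ & ψ) = 1.00.
ψ & ψ = max(0, 0.25 + 0.25 − 1) = max(0, -0.50) = 0.00
ψ & (ψ & ψ) = max(0, 0.25 + 0.00 − 1) = max(0, -0.75) = 0.00
So the right-hand bound is ψ & (ψ & ψ) = 0.00.
The residuum of the Łukasiewicz t-norm gives the supremum: min(1, 1 − 1.00 + 0.00).
1 − 1.00 + 0.00 = 0.00, so t = min(1, 0.00) = 0.00.
Check: 1.00 & 0.00 = max(0, 0.00) = 0.00 ≤ 0.00.

0.00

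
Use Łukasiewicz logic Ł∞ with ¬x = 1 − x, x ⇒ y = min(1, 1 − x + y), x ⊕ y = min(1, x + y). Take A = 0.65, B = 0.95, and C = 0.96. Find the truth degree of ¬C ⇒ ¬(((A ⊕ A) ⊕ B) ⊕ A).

¬C = 1 − 0.96 = 0.04
A ⊕ A = min(1, 0.65 + 0.65) = min(1, 1.30) = 1.00
(A ⊕ A) ⊕ B = min(1, 1.00 + 0.95) = min(1, 1.95) = 1.00
((A ⊕ A) ⊕ B) ⊕ A = min(1, 1.00 + 0.65) = min(1, 1.65) = 1.00
¬(((A ⊕ A) ⊕ B) ⊕ A) = 1 − 1.00 = 0.00
¬C ⇒ ¬(((A ⊕ A) ⊕ B) ⊕ A) = min(1, 1 − 0.04 + 0.00) = min(1, 0.96) = 0.96

0.96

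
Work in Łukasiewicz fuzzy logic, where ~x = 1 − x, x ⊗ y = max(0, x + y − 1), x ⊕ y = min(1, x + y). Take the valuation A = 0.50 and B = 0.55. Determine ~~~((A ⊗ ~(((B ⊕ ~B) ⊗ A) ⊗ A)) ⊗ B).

~B = 1 − 0.55 = 0.45
B ⊕ ~B = min(1, 0.55 + 0.45) = min(1, 1.00) = 1.00
(B ⊕ ~B) ⊗ A = max(0, 1.00 + 0.50 − 1) = max(0, 0.50) = 0.50
((B ⊕ ~B) ⊗ A) ⊗ A = max(0, 0.50 + 0.50 − 1) = max(0, 0.00) = 0.00
~(((B ⊕ ~B) ⊗ A) ⊗ A) = 1 − 0.00 = 1.00
A ⊗ ~(((B ⊕ ~B) ⊗ A) ⊗ A) = max(0, 0.50 + 1.00 − 1) = max(0, 0.50) = 0.50
(A ⊗ ~(((B ⊕ ~B) ⊗ A) ⊗ A)) ⊗ B = max(0, 0.50 + 0.55 − 1) = max(0, 0.05) = 0.05
~((A ⊗ ~(((B ⊕ ~B) ⊗ A) ⊗ A)) ⊗ B) = 1 − 0.05 = 0.95
~~((A ⊗ ~(((B ⊕ ~B) ⊗ A) ⊗ A)) ⊗ B) = 1 − 0.95 = 0.05
~~~((A ⊗ ~(((B ⊕ ~B) ⊗ A) ⊗ A)) ⊗ B) = 1 − 0.05 = 0.95

0.95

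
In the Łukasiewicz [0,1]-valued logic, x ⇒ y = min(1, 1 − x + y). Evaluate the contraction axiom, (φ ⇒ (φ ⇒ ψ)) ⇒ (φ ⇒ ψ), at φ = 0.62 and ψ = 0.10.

0.62

φ ⇒ ψ = min(1, 1 − 0.62 + 0.10) = min(1, 0.48) = 0.48
φ ⇒ (φ ⇒ ψ) = min(1, 1 − 0.62 + 0.48) = min(1, 0.86) = 0.86
(φ ⇒ (φ ⇒ ψ)) ⇒ (φ ⇒ ψ) = min(1, 1 − 0.86 + 0.48) = min(1, 0.62) = 0.62
(The value 0.62 < 1 shows this instance is not satisfied; fails in Ł∞ (the t-norm is not idempotent).)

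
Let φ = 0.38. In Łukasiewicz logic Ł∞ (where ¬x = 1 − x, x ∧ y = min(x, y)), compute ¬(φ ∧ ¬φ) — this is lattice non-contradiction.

0.62

¬φ = 1 − 0.38 = 0.62
φ ∧ ¬φ = min(0.38, 0.62) = 0.38
¬(φ ∧ ¬φ) = 1 − 0.38 = 0.62
(The value 0.62 < 1 shows this instance is not satisfied; not a Ł∞-tautology — its value is 1 − min(a, 1−a).)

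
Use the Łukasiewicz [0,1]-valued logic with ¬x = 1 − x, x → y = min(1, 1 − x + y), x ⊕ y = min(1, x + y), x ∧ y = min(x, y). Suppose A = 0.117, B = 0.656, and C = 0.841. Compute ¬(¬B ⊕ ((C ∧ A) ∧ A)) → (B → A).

0.922

¬B = 1 − 0.656 = 0.344
C ∧ A = min(0.841, 0.117) = 0.117
(C ∧ A) ∧ A = min(0.117, 0.117) = 0.117
¬B ⊕ ((C ∧ A) ∧ A) = min(1, 0.344 + 0.117) = min(1, 0.461) = 0.461
¬(¬B ⊕ ((C ∧ A) ∧ A)) = 1 − 0.461 = 0.539
B → A = min(1, 1 − 0.656 + 0.117) = min(1, 0.461) = 0.461
¬(¬B ⊕ ((C ∧ A) ∧ A)) → (B → A) = min(1, 1 − 0.539 + 0.461) = min(1, 0.922) = 0.922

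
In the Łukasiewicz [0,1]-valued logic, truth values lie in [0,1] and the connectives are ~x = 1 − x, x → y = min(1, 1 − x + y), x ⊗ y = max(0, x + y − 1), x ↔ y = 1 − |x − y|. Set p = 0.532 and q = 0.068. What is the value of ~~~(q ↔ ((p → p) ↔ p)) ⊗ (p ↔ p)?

p → p = min(1, 1 − 0.532 + 0.532) = min(1, 1.000) = 1.000
(p → p) ↔ p = 1 − |1.000 − 0.532| = 1 − 0.468 = 0.532
q ↔ ((p → p) ↔ p) = 1 − |0.068 − 0.532| = 1 − 0.464 = 0.536
~(q ↔ ((p → p) ↔ p)) = 1 − 0.536 = 0.464
~~(q ↔ ((p → p) ↔ p)) = 1 − 0.464 = 0.536
~~~(q ↔ ((p → p) ↔ p)) = 1 − 0.536 = 0.464
p ↔ p = 1 − |0.532 − 0.532| = 1 − 0.000 = 1.000
~~~(q ↔ ((p → p) ↔ p)) ⊗ (p ↔ p) = max(0, 0.464 + 1.000 − 1) = max(0, 0.464) = 0.464

0.464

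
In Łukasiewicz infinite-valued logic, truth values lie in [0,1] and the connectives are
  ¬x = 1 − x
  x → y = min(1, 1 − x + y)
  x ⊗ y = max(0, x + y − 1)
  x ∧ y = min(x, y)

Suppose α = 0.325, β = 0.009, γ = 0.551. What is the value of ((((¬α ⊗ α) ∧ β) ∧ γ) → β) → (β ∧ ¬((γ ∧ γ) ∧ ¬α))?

¬α = 1 − 0.325 = 0.675
¬α ⊗ α = max(0, 0.675 + 0.325 − 1) = max(0, 0.000) = 0.000
(¬α ⊗ α) ∧ β = min(0.000, 0.009) = 0.000
((¬α ⊗ α) ∧ β) ∧ γ = min(0.000, 0.551) = 0.000
(((¬α ⊗ α) ∧ β) ∧ γ) → β = min(1, 1 − 0.000 + 0.009) = min(1, 1.009) = 1.000
γ ∧ γ = min(0.551, 0.551) = 0.551
(γ ∧ γ) ∧ ¬α = min(0.551, 0.675) = 0.551
¬((γ ∧ γ) ∧ ¬α) = 1 − 0.551 = 0.449
β ∧ ¬((γ ∧ γ) ∧ ¬α) = min(0.009, 0.449) = 0.009
((((¬α ⊗ α) ∧ β) ∧ γ) → β) → (β ∧ ¬((γ ∧ γ) ∧ ¬α)) = min(1, 1 − 1.000 + 0.009) = min(1, 0.009) = 0.009

0.009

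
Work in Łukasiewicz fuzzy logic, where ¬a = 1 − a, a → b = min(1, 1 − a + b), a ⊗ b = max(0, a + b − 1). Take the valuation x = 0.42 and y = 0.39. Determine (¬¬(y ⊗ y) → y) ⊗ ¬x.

y ⊗ y = max(0, 0.39 + 0.39 − 1) = max(0, -0.22) = 0.00
¬(y ⊗ y) = 1 − 0.00 = 1.00
¬¬(y ⊗ y) = 1 − 1.00 = 0.00
¬¬(y ⊗ y) → y = min(1, 1 − 0.00 + 0.39) = min(1, 1.39) = 1.00
¬x = 1 − 0.42 = 0.58
(¬¬(y ⊗ y) → y) ⊗ ¬x = max(0, 1.00 + 0.58 − 1) = max(0, 0.58) = 0.58

0.58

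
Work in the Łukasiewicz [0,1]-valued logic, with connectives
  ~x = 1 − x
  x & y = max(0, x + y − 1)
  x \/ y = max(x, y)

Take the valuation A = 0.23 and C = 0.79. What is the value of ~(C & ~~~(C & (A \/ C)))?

0.79

A \/ C = max(0.23, 0.79) = 0.79
C & (A \/ C) = max(0, 0.79 + 0.79 − 1) = max(0, 0.58) = 0.58
~(C & (A \/ C)) = 1 − 0.58 = 0.42
~~(C & (A \/ C)) = 1 − 0.42 = 0.58
~~~(C & (A \/ C)) = 1 − 0.58 = 0.42
C & ~~~(C & (A \/ C)) = max(0, 0.79 + 0.42 − 1) = max(0, 0.21) = 0.21
~(C & ~~~(C & (A \/ C))) = 1 − 0.21 = 0.79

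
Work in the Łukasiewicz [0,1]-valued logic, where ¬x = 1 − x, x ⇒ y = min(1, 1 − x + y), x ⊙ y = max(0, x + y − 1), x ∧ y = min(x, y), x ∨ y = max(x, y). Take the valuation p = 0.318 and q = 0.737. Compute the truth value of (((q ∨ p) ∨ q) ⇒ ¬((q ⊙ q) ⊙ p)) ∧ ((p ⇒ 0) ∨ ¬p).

q ∨ p = max(0.737, 0.318) = 0.737
(q ∨ p) ∨ q = max(0.737, 0.737) = 0.737
q ⊙ q = max(0, 0.737 + 0.737 − 1) = max(0, 0.474) = 0.474
(q ⊙ q) ⊙ p = max(0, 0.474 + 0.318 − 1) = max(0, -0.208) = 0.000
¬((q ⊙ q) ⊙ p) = 1 − 0.000 = 1.000
((q ∨ p) ∨ q) ⇒ ¬((q ⊙ q) ⊙ p) = min(1, 1 − 0.737 + 1.000) = min(1, 1.263) = 1.000
p ⇒ 0 = min(1, 1 − 0.318 + 0.000) = min(1, 0.682) = 0.682
¬p = 1 − 0.318 = 0.682
(p ⇒ 0) ∨ ¬p = max(0.682, 0.682) = 0.682
(((q ∨ p) ∨ q) ⇒ ¬((q ⊙ q) ⊙ p)) ∧ ((p ⇒ 0) ∨ ¬p) = min(1.000, 0.682) = 0.682

0.682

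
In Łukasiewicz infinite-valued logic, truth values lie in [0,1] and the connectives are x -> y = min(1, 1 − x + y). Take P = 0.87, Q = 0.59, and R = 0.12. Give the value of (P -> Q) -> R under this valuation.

0.40

P -> Q = min(1, 1 − 0.87 + 0.59) = min(1, 0.72) = 0.72
(P -> Q) -> R = min(1, 1 − 0.72 + 0.12) = min(1, 0.40) = 0.40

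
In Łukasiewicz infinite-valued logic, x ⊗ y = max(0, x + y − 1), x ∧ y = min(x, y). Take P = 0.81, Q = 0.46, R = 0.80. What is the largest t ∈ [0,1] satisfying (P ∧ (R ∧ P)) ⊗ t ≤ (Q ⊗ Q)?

R ∧ P = min(0.80, 0.81) = 0.80
P ∧ (R ∧ P) = min(0.81, 0.80) = 0.80
So the left factor is P ∧ (R ∧ P) = 0.80.
Q ⊗ Q = max(0, 0.46 + 0.46 − 1) = max(0, -0.08) = 0.00
So the right-hand bound is Q ⊗ Q = 0.00.
The residuum of the Łukasiewicz t-norm gives the supremum: min(1, 1 − 0.80 + 0.00).
1 − 0.80 + 0.00 = 0.20, so t = min(1, 0.20) = 0.20.
Check: 0.80 ⊗ 0.20 = max(0, 0.00) = 0.00 ≤ 0.00.

0.20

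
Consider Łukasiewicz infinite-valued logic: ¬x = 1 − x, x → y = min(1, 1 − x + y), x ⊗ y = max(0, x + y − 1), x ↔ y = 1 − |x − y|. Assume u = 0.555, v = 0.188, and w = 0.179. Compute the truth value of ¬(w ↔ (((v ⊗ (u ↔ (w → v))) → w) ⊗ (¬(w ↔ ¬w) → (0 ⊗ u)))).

0.179

w → v = min(1, 1 − 0.179 + 0.188) = min(1, 1.009) = 1.000
u ↔ (w → v) = 1 − |0.555 − 1.000| = 1 − 0.445 = 0.555
v ⊗ (u ↔ (w → v)) = max(0, 0.188 + 0.555 − 1) = max(0, -0.257) = 0.000
(v ⊗ (u ↔ (w → v))) → w = min(1, 1 − 0.000 + 0.179) = min(1, 1.179) = 1.000
¬w = 1 − 0.179 = 0.821
w ↔ ¬w = 1 − |0.179 − 0.821| = 1 − 0.642 = 0.358
¬(w ↔ ¬w) = 1 − 0.358 = 0.642
0 ⊗ u = max(0, 0.000 + 0.555 − 1) = max(0, -0.445) = 0.000
¬(w ↔ ¬w) → (0 ⊗ u) = min(1, 1 − 0.642 + 0.000) = min(1, 0.358) = 0.358
((v ⊗ (u ↔ (w → v))) → w) ⊗ (¬(w ↔ ¬w) → (0 ⊗ u)) = max(0, 1.000 + 0.358 − 1) = max(0, 0.358) = 0.358
w ↔ (((v ⊗ (u ↔ (w → v))) → w) ⊗ (¬(w ↔ ¬w) → (0 ⊗ u))) = 1 − |0.179 − 0.358| = 1 − 0.179 = 0.821
¬(w ↔ (((v ⊗ (u ↔ (w → v))) → w) ⊗ (¬(w ↔ ¬w) → (0 ⊗ u)))) = 1 − 0.821 = 0.179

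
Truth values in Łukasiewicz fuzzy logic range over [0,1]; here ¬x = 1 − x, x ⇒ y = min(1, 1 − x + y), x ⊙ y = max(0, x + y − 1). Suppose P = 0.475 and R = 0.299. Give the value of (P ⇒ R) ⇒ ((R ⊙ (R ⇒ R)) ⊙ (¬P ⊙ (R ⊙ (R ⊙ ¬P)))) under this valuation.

P ⇒ R = min(1, 1 − 0.475 + 0.299) = min(1, 0.824) = 0.824
R ⇒ R = min(1, 1 − 0.299 + 0.299) = min(1, 1.000) = 1.000
R ⊙ (R ⇒ R) = max(0, 0.299 + 1.000 − 1) = max(0, 0.299) = 0.299
¬P = 1 − 0.475 = 0.525
R ⊙ ¬P = max(0, 0.299 + 0.525 − 1) = max(0, -0.176) = 0.000
R ⊙ (R ⊙ ¬P) = max(0, 0.299 + 0.000 − 1) = max(0, -0.701) = 0.000
¬P ⊙ (R ⊙ (R ⊙ ¬P)) = max(0, 0.525 + 0.000 − 1) = max(0, -0.475) = 0.000
(R ⊙ (R ⇒ R)) ⊙ (¬P ⊙ (R ⊙ (R ⊙ ¬P))) = max(0, 0.299 + 0.000 − 1) = max(0, -0.701) = 0.000
(P ⇒ R) ⇒ ((R ⊙ (R ⇒ R)) ⊙ (¬P ⊙ (R ⊙ (R ⊙ ¬P)))) = min(1, 1 − 0.824 + 0.000) = min(1, 0.176) = 0.176

0.176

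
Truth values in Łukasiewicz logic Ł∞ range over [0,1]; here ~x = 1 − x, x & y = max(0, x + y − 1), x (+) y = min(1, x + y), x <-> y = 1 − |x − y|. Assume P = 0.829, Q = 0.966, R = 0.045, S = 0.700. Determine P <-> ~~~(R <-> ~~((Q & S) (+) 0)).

0.792

Q & S = max(0, 0.966 + 0.700 − 1) = max(0, 0.666) = 0.666
(Q & S) (+) 0 = min(1, 0.666 + 0.000) = min(1, 0.666) = 0.666
~((Q & S) (+) 0) = 1 − 0.666 = 0.334
~~((Q & S) (+) 0) = 1 − 0.334 = 0.666
R <-> ~~((Q & S) (+) 0) = 1 − |0.045 − 0.666| = 1 − 0.621 = 0.379
~(R <-> ~~((Q & S) (+) 0)) = 1 − 0.379 = 0.621
~~(R <-> ~~((Q & S) (+) 0)) = 1 − 0.621 = 0.379
~~~(R <-> ~~((Q & S) (+) 0)) = 1 − 0.379 = 0.621
P <-> ~~~(R <-> ~~((Q & S) (+) 0)) = 1 − |0.829 − 0.621| = 1 − 0.208 = 0.792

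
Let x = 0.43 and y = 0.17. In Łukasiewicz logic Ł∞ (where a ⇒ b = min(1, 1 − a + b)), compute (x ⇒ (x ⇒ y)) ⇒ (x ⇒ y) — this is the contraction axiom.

0.74

x ⇒ y = min(1, 1 − 0.43 + 0.17) = min(1, 0.74) = 0.74
x ⇒ (x ⇒ y) = min(1, 1 − 0.43 + 0.74) = min(1, 1.31) = 1.00
(x ⇒ (x ⇒ y)) ⇒ (x ⇒ y) = min(1, 1 − 1.00 + 0.74) = min(1, 0.74) = 0.74
(The value 0.74 < 1 shows this instance is not satisfied; fails in Ł∞ (the t-norm is not idempotent).)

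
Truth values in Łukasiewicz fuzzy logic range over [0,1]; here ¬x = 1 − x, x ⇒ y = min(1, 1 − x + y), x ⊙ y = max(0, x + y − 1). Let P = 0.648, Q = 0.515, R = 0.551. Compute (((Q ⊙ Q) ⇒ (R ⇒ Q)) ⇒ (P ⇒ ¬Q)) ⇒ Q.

Q ⊙ Q = max(0, 0.515 + 0.515 − 1) = max(0, 0.030) = 0.030
R ⇒ Q = min(1, 1 − 0.551 + 0.515) = min(1, 0.964) = 0.964
(Q ⊙ Q) ⇒ (R ⇒ Q) = min(1, 1 − 0.030 + 0.964) = min(1, 1.934) = 1.000
¬Q = 1 − 0.515 = 0.485
P ⇒ ¬Q = min(1, 1 − 0.648 + 0.485) = min(1, 0.837) = 0.837
((Q ⊙ Q) ⇒ (R ⇒ Q)) ⇒ (P ⇒ ¬Q) = min(1, 1 − 1.000 + 0.837) = min(1, 0.837) = 0.837
(((Q ⊙ Q) ⇒ (R ⇒ Q)) ⇒ (P ⇒ ¬Q)) ⇒ Q = min(1, 1 − 0.837 + 0.515) = min(1, 0.678) = 0.678

0.678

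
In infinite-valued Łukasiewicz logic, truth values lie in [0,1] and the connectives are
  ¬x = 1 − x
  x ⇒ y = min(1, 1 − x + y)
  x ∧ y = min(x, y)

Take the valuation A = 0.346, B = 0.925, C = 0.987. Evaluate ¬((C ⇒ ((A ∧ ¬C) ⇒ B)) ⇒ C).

¬C = 1 − 0.987 = 0.013
A ∧ ¬C = min(0.346, 0.013) = 0.013
(A ∧ ¬C) ⇒ B = min(1, 1 − 0.013 + 0.925) = min(1, 1.912) = 1.000
C ⇒ ((A ∧ ¬C) ⇒ B) = min(1, 1 − 0.987 + 1.000) = min(1, 1.013) = 1.000
(C ⇒ ((A ∧ ¬C) ⇒ B)) ⇒ C = min(1, 1 − 1.000 + 0.987) = min(1, 0.987) = 0.987
¬((C ⇒ ((A ∧ ¬C) ⇒ B)) ⇒ C) = 1 − 0.987 = 0.013

0.013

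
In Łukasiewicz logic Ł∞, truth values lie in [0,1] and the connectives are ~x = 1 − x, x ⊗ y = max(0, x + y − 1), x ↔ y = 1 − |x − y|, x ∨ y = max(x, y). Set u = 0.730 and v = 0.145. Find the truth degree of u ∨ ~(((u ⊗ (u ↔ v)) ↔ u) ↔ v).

0.730

u ↔ v = 1 − |0.730 − 0.145| = 1 − 0.585 = 0.415
u ⊗ (u ↔ v) = max(0, 0.730 + 0.415 − 1) = max(0, 0.145) = 0.145
(u ⊗ (u ↔ v)) ↔ u = 1 − |0.145 − 0.730| = 1 − 0.585 = 0.415
((u ⊗ (u ↔ v)) ↔ u) ↔ v = 1 − |0.415 − 0.145| = 1 − 0.270 = 0.730
~(((u ⊗ (u ↔ v)) ↔ u) ↔ v) = 1 − 0.730 = 0.270
u ∨ ~(((u ⊗ (u ↔ v)) ↔ u) ↔ v) = max(0.730, 0.270) = 0.730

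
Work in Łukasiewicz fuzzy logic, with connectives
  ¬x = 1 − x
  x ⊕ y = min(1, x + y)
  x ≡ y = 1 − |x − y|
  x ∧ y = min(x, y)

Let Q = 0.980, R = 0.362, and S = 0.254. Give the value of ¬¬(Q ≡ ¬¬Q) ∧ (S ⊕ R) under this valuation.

0.616

¬Q = 1 − 0.980 = 0.020
¬¬Q = 1 − 0.020 = 0.980
Q ≡ ¬¬Q = 1 − |0.980 − 0.980| = 1 − 0.000 = 1.000
¬(Q ≡ ¬¬Q) = 1 − 1.000 = 0.000
¬¬(Q ≡ ¬¬Q) = 1 − 0.000 = 1.000
S ⊕ R = min(1, 0.254 + 0.362) = min(1, 0.616) = 0.616
¬¬(Q ≡ ¬¬Q) ∧ (S ⊕ R) = min(1.000, 0.616) = 0.616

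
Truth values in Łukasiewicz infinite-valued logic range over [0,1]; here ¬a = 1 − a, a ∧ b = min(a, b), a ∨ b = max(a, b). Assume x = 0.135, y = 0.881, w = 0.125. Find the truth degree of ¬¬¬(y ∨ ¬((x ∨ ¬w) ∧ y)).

0.119

¬w = 1 − 0.125 = 0.875
x ∨ ¬w = max(0.135, 0.875) = 0.875
(x ∨ ¬w) ∧ y = min(0.875, 0.881) = 0.875
¬((x ∨ ¬w) ∧ y) = 1 − 0.875 = 0.125
y ∨ ¬((x ∨ ¬w) ∧ y) = max(0.881, 0.125) = 0.881
¬(y ∨ ¬((x ∨ ¬w) ∧ y)) = 1 − 0.881 = 0.119
¬¬(y ∨ ¬((x ∨ ¬w) ∧ y)) = 1 − 0.119 = 0.881
¬¬¬(y ∨ ¬((x ∨ ¬w) ∧ y)) = 1 − 0.881 = 0.119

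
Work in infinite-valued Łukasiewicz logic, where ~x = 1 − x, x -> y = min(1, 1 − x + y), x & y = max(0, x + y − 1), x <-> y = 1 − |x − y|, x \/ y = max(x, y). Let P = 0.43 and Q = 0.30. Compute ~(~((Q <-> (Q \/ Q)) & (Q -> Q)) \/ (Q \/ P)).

Q \/ Q = max(0.30, 0.30) = 0.30
Q <-> (Q \/ Q) = 1 − |0.30 − 0.30| = 1 − 0.00 = 1.00
Q -> Q = min(1, 1 − 0.30 + 0.30) = min(1, 1.00) = 1.00
(Q <-> (Q \/ Q)) & (Q -> Q) = max(0, 1.00 + 1.00 − 1) = max(0, 1.00) = 1.00
~((Q <-> (Q \/ Q)) & (Q -> Q)) = 1 − 1.00 = 0.00
Q \/ P = max(0.30, 0.43) = 0.43
~((Q <-> (Q \/ Q)) & (Q -> Q)) \/ (Q \/ P) = max(0.00, 0.43) = 0.43
~(~((Q <-> (Q \/ Q)) & (Q -> Q)) \/ (Q \/ P)) = 1 − 0.43 = 0.57

0.57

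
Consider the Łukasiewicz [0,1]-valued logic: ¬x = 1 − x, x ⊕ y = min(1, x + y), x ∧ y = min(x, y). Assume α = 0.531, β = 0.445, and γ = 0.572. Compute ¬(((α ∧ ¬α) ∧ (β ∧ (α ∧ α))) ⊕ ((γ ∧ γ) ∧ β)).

¬α = 1 − 0.531 = 0.469
α ∧ ¬α = min(0.531, 0.469) = 0.469
α ∧ α = min(0.531, 0.531) = 0.531
β ∧ (α ∧ α) = min(0.445, 0.531) = 0.445
(α ∧ ¬α) ∧ (β ∧ (α ∧ α)) = min(0.469, 0.445) = 0.445
γ ∧ γ = min(0.572, 0.572) = 0.572
(γ ∧ γ) ∧ β = min(0.572, 0.445) = 0.445
((α ∧ ¬α) ∧ (β ∧ (α ∧ α))) ⊕ ((γ ∧ γ) ∧ β) = min(1, 0.445 + 0.445) = min(1, 0.890) = 0.890
¬(((α ∧ ¬α) ∧ (β ∧ (α ∧ α))) ⊕ ((γ ∧ γ) ∧ β)) = 1 − 0.890 = 0.110

0.110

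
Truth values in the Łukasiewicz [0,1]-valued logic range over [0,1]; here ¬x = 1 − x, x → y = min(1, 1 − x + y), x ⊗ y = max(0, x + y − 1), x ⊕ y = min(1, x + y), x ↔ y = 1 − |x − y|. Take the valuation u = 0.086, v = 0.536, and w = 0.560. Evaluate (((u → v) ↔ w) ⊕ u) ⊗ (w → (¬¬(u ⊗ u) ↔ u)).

u → v = min(1, 1 − 0.086 + 0.536) = min(1, 1.450) = 1.000
(u → v) ↔ w = 1 − |1.000 − 0.560| = 1 − 0.440 = 0.560
((u → v) ↔ w) ⊕ u = min(1, 0.560 + 0.086) = min(1, 0.646) = 0.646
u ⊗ u = max(0, 0.086 + 0.086 − 1) = max(0, -0.828) = 0.000
¬(u ⊗ u) = 1 − 0.000 = 1.000
¬¬(u ⊗ u) = 1 − 1.000 = 0.000
¬¬(u ⊗ u) ↔ u = 1 − |0.000 − 0.086| = 1 − 0.086 = 0.914
w → (¬¬(u ⊗ u) ↔ u) = min(1, 1 − 0.560 + 0.914) = min(1, 1.354) = 1.000
(((u → v) ↔ w) ⊕ u) ⊗ (w → (¬¬(u ⊗ u) ↔ u)) = max(0, 0.646 + 1.000 − 1) = max(0, 0.646) = 0.646

0.646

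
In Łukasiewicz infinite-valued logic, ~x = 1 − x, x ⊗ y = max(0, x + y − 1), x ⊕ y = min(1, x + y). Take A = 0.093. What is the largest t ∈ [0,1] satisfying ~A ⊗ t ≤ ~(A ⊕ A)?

~A = 1 − 0.093 = 0.907
So the left factor is ~A = 0.907.
A ⊕ A = min(1, 0.093 + 0.093) = min(1, 0.186) = 0.186
~(A ⊕ A) = 1 − 0.186 = 0.814
So the right-hand bound is ~(A ⊕ A) = 0.814.
The residuum of the Łukasiewicz t-norm gives the supremum: min(1, 1 − 0.907 + 0.814).
1 − 0.907 + 0.814 = 0.907, so t = min(1, 0.907) = 0.907.
Check: 0.907 ⊗ 0.907 = max(0, 0.814) = 0.814 ≤ 0.814.

0.907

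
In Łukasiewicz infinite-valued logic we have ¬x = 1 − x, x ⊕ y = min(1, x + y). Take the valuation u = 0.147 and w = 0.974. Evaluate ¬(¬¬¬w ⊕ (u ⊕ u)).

¬w = 1 − 0.974 = 0.026
¬¬w = 1 − 0.026 = 0.974
¬¬¬w = 1 − 0.974 = 0.026
u ⊕ u = min(1, 0.147 + 0.147) = min(1, 0.294) = 0.294
¬¬¬w ⊕ (u ⊕ u) = min(1, 0.026 + 0.294) = min(1, 0.320) = 0.320
¬(¬¬¬w ⊕ (u ⊕ u)) = 1 − 0.320 = 0.680

0.680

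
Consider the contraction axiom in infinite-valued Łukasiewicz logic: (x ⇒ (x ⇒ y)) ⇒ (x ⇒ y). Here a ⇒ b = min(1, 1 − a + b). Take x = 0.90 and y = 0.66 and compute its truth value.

x ⇒ y = min(1, 1 − 0.90 + 0.66) = min(1, 0.76) = 0.76
x ⇒ (x ⇒ y) = min(1, 1 − 0.90 + 0.76) = min(1, 0.86) = 0.86
(x ⇒ (x ⇒ y)) ⇒ (x ⇒ y) = min(1, 1 − 0.86 + 0.76) = min(1, 0.90) = 0.90
(The value 0.90 < 1 shows this instance is not satisfied; fails in Ł∞ (the t-norm is not idempotent).)

0.90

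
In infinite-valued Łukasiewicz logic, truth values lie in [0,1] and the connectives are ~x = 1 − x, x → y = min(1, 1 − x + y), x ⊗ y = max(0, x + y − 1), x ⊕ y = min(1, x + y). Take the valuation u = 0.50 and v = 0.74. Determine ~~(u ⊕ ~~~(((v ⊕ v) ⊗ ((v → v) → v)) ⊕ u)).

v ⊕ v = min(1, 0.74 + 0.74) = min(1, 1.48) = 1.00
v → v = min(1, 1 − 0.74 + 0.74) = min(1, 1.00) = 1.00
(v → v) → v = min(1, 1 − 1.00 + 0.74) = min(1, 0.74) = 0.74
(v ⊕ v) ⊗ ((v → v) → v) = max(0, 1.00 + 0.74 − 1) = max(0, 0.74) = 0.74
((v ⊕ v) ⊗ ((v → v) → v)) ⊕ u = min(1, 0.74 + 0.50) = min(1, 1.24) = 1.00
~(((v ⊕ v) ⊗ ((v → v) → v)) ⊕ u) = 1 − 1.00 = 0.00
~~(((v ⊕ v) ⊗ ((v → v) → v)) ⊕ u) = 1 − 0.00 = 1.00
~~~(((v ⊕ v) ⊗ ((v → v) → v)) ⊕ u) = 1 − 1.00 = 0.00
u ⊕ ~~~(((v ⊕ v) ⊗ ((v → v) → v)) ⊕ u) = min(1, 0.50 + 0.00) = min(1, 0.50) = 0.50
~(u ⊕ ~~~(((v ⊕ v) ⊗ ((v → v) → v)) ⊕ u)) = 1 − 0.50 = 0.50
~~(u ⊕ ~~~(((v ⊕ v) ⊗ ((v → v) → v)) ⊕ u)) = 1 − 0.50 = 0.50

0.50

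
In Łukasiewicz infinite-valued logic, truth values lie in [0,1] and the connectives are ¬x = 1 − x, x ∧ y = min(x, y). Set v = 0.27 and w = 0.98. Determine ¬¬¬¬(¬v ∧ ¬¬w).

¬v = 1 − 0.27 = 0.73
¬w = 1 − 0.98 = 0.02
¬¬w = 1 − 0.02 = 0.98
¬v ∧ ¬¬w = min(0.73, 0.98) = 0.73
¬(¬v ∧ ¬¬w) = 1 − 0.73 = 0.27
¬¬(¬v ∧ ¬¬w) = 1 − 0.27 = 0.73
¬¬¬(¬v ∧ ¬¬w) = 1 − 0.73 = 0.27
¬¬¬¬(¬v ∧ ¬¬w) = 1 − 0.27 = 0.73

0.73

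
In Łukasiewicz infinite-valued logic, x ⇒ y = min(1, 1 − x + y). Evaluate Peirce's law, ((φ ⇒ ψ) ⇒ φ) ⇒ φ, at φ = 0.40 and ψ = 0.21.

0.81

φ ⇒ ψ = min(1, 1 − 0.40 + 0.21) = min(1, 0.81) = 0.81
(φ ⇒ ψ) ⇒ φ = min(1, 1 − 0.81 + 0.40) = min(1, 0.59) = 0.59
((φ ⇒ ψ) ⇒ φ) ⇒ φ = min(1, 1 − 0.59 + 0.40) = min(1, 0.81) = 0.81
(The value 0.81 < 1 shows this instance is not satisfied; not a Ł∞-tautology in general.)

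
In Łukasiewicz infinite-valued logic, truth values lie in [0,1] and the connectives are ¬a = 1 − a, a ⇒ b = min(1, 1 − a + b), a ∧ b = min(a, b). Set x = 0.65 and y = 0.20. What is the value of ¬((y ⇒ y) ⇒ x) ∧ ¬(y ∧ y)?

0.35

y ⇒ y = min(1, 1 − 0.20 + 0.20) = min(1, 1.00) = 1.00
(y ⇒ y) ⇒ x = min(1, 1 − 1.00 + 0.65) = min(1, 0.65) = 0.65
¬((y ⇒ y) ⇒ x) = 1 − 0.65 = 0.35
y ∧ y = min(0.20, 0.20) = 0.20
¬(y ∧ y) = 1 − 0.20 = 0.80
¬((y ⇒ y) ⇒ x) ∧ ¬(y ∧ y) = min(0.35, 0.80) = 0.35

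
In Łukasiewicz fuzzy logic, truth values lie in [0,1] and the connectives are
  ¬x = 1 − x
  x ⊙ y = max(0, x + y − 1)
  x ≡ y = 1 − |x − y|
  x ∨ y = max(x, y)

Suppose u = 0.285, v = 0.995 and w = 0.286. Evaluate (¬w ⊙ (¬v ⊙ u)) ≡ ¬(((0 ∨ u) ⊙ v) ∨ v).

¬w = 1 − 0.286 = 0.714
¬v = 1 − 0.995 = 0.005
¬v ⊙ u = max(0, 0.005 + 0.285 − 1) = max(0, -0.710) = 0.000
¬w ⊙ (¬v ⊙ u) = max(0, 0.714 + 0.000 − 1) = max(0, -0.286) = 0.000
0 ∨ u = max(0.000, 0.285) = 0.285
(0 ∨ u) ⊙ v = max(0, 0.285 + 0.995 − 1) = max(0, 0.280) = 0.280
((0 ∨ u) ⊙ v) ∨ v = max(0.280, 0.995) = 0.995
¬(((0 ∨ u) ⊙ v) ∨ v) = 1 − 0.995 = 0.005
(¬w ⊙ (¬v ⊙ u)) ≡ ¬(((0 ∨ u) ⊙ v) ∨ v) = 1 − |0.000 − 0.005| = 1 − 0.005 = 0.995

0.995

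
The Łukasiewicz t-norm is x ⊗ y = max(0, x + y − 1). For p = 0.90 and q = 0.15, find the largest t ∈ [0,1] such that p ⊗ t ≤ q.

0.25

The residuum of the Łukasiewicz t-norm gives the supremum: min(1, 1 − 0.90 + 0.15).
1 − 0.90 + 0.15 = 0.25, so t = min(1, 0.25) = 0.25.
Check: 0.90 ⊗ 0.25 = max(0, 0.15) = 0.15 ≤ 0.15.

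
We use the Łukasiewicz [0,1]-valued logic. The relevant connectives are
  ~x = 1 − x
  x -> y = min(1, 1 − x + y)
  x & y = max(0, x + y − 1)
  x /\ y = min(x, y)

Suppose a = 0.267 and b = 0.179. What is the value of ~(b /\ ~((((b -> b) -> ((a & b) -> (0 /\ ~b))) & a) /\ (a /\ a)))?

0.821

b -> b = min(1, 1 − 0.179 + 0.179) = min(1, 1.000) = 1.000
a & b = max(0, 0.267 + 0.179 − 1) = max(0, -0.554) = 0.000
~b = 1 − 0.179 = 0.821
0 /\ ~b = min(0.000, 0.821) = 0.000
(a & b) -> (0 /\ ~b) = min(1, 1 − 0.000 + 0.000) = min(1, 1.000) = 1.000
(b -> b) -> ((a & b) -> (0 /\ ~b)) = min(1, 1 − 1.000 + 1.000) = min(1, 1.000) = 1.000
((b -> b) -> ((a & b) -> (0 /\ ~b))) & a = max(0, 1.000 + 0.267 − 1) = max(0, 0.267) = 0.267
a /\ a = min(0.267, 0.267) = 0.267
(((b -> b) -> ((a & b) -> (0 /\ ~b))) & a) /\ (a /\ a) = min(0.267, 0.267) = 0.267
~((((b -> b) -> ((a & b) -> (0 /\ ~b))) & a) /\ (a /\ a)) = 1 − 0.267 = 0.733
b /\ ~((((b -> b) -> ((a & b) -> (0 /\ ~b))) & a) /\ (a /\ a)) = min(0.179, 0.733) = 0.179
~(b /\ ~((((b -> b) -> ((a & b) -> (0 /\ ~b))) & a) /\ (a /\ a))) = 1 − 0.179 = 0.821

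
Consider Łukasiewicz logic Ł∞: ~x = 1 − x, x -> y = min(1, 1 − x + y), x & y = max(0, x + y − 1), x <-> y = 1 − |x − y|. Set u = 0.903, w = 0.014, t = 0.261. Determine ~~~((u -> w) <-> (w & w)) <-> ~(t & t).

u -> w = min(1, 1 − 0.903 + 0.014) = min(1, 0.111) = 0.111
w & w = max(0, 0.014 + 0.014 − 1) = max(0, -0.972) = 0.000
(u -> w) <-> (w & w) = 1 − |0.111 − 0.000| = 1 − 0.111 = 0.889
~((u -> w) <-> (w & w)) = 1 − 0.889 = 0.111
~~((u -> w) <-> (w & w)) = 1 − 0.111 = 0.889
~~~((u -> w) <-> (w & w)) = 1 − 0.889 = 0.111
t & t = max(0, 0.261 + 0.261 − 1) = max(0, -0.478) = 0.000
~(t & t) = 1 − 0.000 = 1.000
~~~((u -> w) <-> (w & w)) <-> ~(t & t) = 1 − |0.111 − 1.000| = 1 − 0.889 = 0.111

0.111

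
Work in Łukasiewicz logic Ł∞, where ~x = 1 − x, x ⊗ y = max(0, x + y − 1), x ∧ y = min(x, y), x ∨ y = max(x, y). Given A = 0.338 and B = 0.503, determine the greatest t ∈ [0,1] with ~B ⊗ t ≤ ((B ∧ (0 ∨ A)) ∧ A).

~B = 1 − 0.503 = 0.497
So the left factor is ~B = 0.497.
0 ∨ A = max(0.000, 0.338) = 0.338
B ∧ (0 ∨ A) = min(0.503, 0.338) = 0.338
(B ∧ (0 ∨ A)) ∧ A = min(0.338, 0.338) = 0.338
So the right-hand bound is (B ∧ (0 ∨ A)) ∧ A = 0.338.
The residuum of the Łukasiewicz t-norm gives the supremum: min(1, 1 − 0.497 + 0.338).
1 − 0.497 + 0.338 = 0.841, so t = min(1, 0.841) = 0.841.
Check: 0.497 ⊗ 0.841 = max(0, 0.338) = 0.338 ≤ 0.338.

0.841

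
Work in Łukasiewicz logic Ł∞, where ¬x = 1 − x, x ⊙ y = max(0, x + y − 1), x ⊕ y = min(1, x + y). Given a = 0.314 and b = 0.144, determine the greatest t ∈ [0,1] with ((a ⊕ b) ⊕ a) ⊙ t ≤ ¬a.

0.914

a ⊕ b = min(1, 0.314 + 0.144) = min(1, 0.458) = 0.458
(a ⊕ b) ⊕ a = min(1, 0.458 + 0.314) = min(1, 0.772) = 0.772
So the left factor is (a ⊕ b) ⊕ a = 0.772.
¬a = 1 − 0.314 = 0.686
So the right-hand bound is ¬a = 0.686.
The residuum of the Łukasiewicz t-norm gives the supremum: min(1, 1 − 0.772 + 0.686).
1 − 0.772 + 0.686 = 0.914, so t = min(1, 0.914) = 0.914.
Check: 0.772 ⊙ 0.914 = max(0, 0.686) = 0.686 ≤ 0.686.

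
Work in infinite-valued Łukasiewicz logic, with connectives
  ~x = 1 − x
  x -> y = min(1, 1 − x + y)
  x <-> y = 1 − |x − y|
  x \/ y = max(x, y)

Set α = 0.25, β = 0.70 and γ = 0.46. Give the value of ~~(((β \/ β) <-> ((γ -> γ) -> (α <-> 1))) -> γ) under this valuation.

0.91

β \/ β = max(0.70, 0.70) = 0.70
γ -> γ = min(1, 1 − 0.46 + 0.46) = min(1, 1.00) = 1.00
α <-> 1 = 1 − |0.25 − 1.00| = 1 − 0.75 = 0.25
(γ -> γ) -> (α <-> 1) = min(1, 1 − 1.00 + 0.25) = min(1, 0.25) = 0.25
(β \/ β) <-> ((γ -> γ) -> (α <-> 1)) = 1 − |0.70 − 0.25| = 1 − 0.45 = 0.55
((β \/ β) <-> ((γ -> γ) -> (α <-> 1))) -> γ = min(1, 1 − 0.55 + 0.46) = min(1, 0.91) = 0.91
~(((β \/ β) <-> ((γ -> γ) -> (α <-> 1))) -> γ) = 1 − 0.91 = 0.09
~~(((β \/ β) <-> ((γ -> γ) -> (α <-> 1))) -> γ) = 1 − 0.09 = 0.91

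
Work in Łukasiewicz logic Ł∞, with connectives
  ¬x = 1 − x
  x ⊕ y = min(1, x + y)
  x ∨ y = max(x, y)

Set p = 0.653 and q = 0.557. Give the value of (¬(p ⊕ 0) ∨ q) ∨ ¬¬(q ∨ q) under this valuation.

0.557

p ⊕ 0 = min(1, 0.653 + 0.000) = min(1, 0.653) = 0.653
¬(p ⊕ 0) = 1 − 0.653 = 0.347
¬(p ⊕ 0) ∨ q = max(0.347, 0.557) = 0.557
q ∨ q = max(0.557, 0.557) = 0.557
¬(q ∨ q) = 1 − 0.557 = 0.443
¬¬(q ∨ q) = 1 − 0.443 = 0.557
(¬(p ⊕ 0) ∨ q) ∨ ¬¬(q ∨ q) = max(0.557, 0.557) = 0.557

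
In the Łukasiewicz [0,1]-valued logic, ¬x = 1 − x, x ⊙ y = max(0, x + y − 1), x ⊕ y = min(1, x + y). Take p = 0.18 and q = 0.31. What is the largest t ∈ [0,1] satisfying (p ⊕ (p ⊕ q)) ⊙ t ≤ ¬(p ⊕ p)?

0.97

p ⊕ q = min(1, 0.18 + 0.31) = min(1, 0.49) = 0.49
p ⊕ (p ⊕ q) = min(1, 0.18 + 0.49) = min(1, 0.67) = 0.67
So the left factor is p ⊕ (p ⊕ q) = 0.67.
p ⊕ p = min(1, 0.18 + 0.18) = min(1, 0.36) = 0.36
¬(p ⊕ p) = 1 − 0.36 = 0.64
So the right-hand bound is ¬(p ⊕ p) = 0.64.
The residuum of the Łukasiewicz t-norm gives the supremum: min(1, 1 − 0.67 + 0.64).
1 − 0.67 + 0.64 = 0.97, so t = min(1, 0.97) = 0.97.
Check: 0.67 ⊙ 0.97 = max(0, 0.64) = 0.64 ≤ 0.64.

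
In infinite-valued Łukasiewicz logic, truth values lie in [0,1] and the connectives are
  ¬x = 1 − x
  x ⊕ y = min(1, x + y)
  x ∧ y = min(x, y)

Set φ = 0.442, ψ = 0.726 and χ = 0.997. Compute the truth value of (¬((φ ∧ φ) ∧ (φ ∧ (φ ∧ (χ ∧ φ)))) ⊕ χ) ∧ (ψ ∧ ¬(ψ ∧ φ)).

φ ∧ φ = min(0.442, 0.442) = 0.442
χ ∧ φ = min(0.997, 0.442) = 0.442
φ ∧ (χ ∧ φ) = min(0.442, 0.442) = 0.442
φ ∧ (φ ∧ (χ ∧ φ)) = min(0.442, 0.442) = 0.442
(φ ∧ φ) ∧ (φ ∧ (φ ∧ (χ ∧ φ))) = min(0.442, 0.442) = 0.442
¬((φ ∧ φ) ∧ (φ ∧ (φ ∧ (χ ∧ φ)))) = 1 − 0.442 = 0.558
¬((φ ∧ φ) ∧ (φ ∧ (φ ∧ (χ ∧ φ)))) ⊕ χ = min(1, 0.558 + 0.997) = min(1, 1.555) = 1.000
ψ ∧ φ = min(0.726, 0.442) = 0.442
¬(ψ ∧ φ) = 1 − 0.442 = 0.558
ψ ∧ ¬(ψ ∧ φ) = min(0.726, 0.558) = 0.558
(¬((φ ∧ φ) ∧ (φ ∧ (φ ∧ (χ ∧ φ)))) ⊕ χ) ∧ (ψ ∧ ¬(ψ ∧ φ)) = min(1.000, 0.558) = 0.558

0.558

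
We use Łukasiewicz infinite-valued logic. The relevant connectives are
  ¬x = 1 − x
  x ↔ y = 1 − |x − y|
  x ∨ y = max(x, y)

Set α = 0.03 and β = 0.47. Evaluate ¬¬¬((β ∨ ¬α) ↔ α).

¬α = 1 − 0.03 = 0.97
β ∨ ¬α = max(0.47, 0.97) = 0.97
(β ∨ ¬α) ↔ α = 1 − |0.97 − 0.03| = 1 − 0.94 = 0.06
¬((β ∨ ¬α) ↔ α) = 1 − 0.06 = 0.94
¬¬((β ∨ ¬α) ↔ α) = 1 − 0.94 = 0.06
¬¬¬((β ∨ ¬α) ↔ α) = 1 − 0.06 = 0.94

0.94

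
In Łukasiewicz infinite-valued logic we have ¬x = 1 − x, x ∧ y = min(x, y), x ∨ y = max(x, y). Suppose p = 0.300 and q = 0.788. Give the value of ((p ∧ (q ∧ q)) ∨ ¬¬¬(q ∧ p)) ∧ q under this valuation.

q ∧ q = min(0.788, 0.788) = 0.788
p ∧ (q ∧ q) = min(0.300, 0.788) = 0.300
q ∧ p = min(0.788, 0.300) = 0.300
¬(q ∧ p) = 1 − 0.300 = 0.700
¬¬(q ∧ p) = 1 − 0.700 = 0.300
¬¬¬(q ∧ p) = 1 − 0.300 = 0.700
(p ∧ (q ∧ q)) ∨ ¬¬¬(q ∧ p) = max(0.300, 0.700) = 0.700
((p ∧ (q ∧ q)) ∨ ¬¬¬(q ∧ p)) ∧ q = min(0.700, 0.788) = 0.700

0.700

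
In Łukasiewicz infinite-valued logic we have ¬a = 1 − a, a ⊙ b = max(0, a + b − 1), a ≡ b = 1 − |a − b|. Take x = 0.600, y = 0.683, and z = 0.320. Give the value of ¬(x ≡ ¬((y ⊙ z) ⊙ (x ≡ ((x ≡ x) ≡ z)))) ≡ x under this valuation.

0.800

y ⊙ z = max(0, 0.683 + 0.320 − 1) = max(0, 0.003) = 0.003
x ≡ x = 1 − |0.600 − 0.600| = 1 − 0.000 = 1.000
(x ≡ x) ≡ z = 1 − |1.000 − 0.320| = 1 − 0.680 = 0.320
x ≡ ((x ≡ x) ≡ z) = 1 − |0.600 − 0.320| = 1 − 0.280 = 0.720
(y ⊙ z) ⊙ (x ≡ ((x ≡ x) ≡ z)) = max(0, 0.003 + 0.720 − 1) = max(0, -0.277) = 0.000
¬((y ⊙ z) ⊙ (x ≡ ((x ≡ x) ≡ z))) = 1 − 0.000 = 1.000
x ≡ ¬((y ⊙ z) ⊙ (x ≡ ((x ≡ x) ≡ z))) = 1 − |0.600 − 1.000| = 1 − 0.400 = 0.600
¬(x ≡ ¬((y ⊙ z) ⊙ (x ≡ ((x ≡ x) ≡ z)))) = 1 − 0.600 = 0.400
¬(x ≡ ¬((y ⊙ z) ⊙ (x ≡ ((x ≡ x) ≡ z)))) ≡ x = 1 − |0.400 − 0.600| = 1 − 0.200 = 0.800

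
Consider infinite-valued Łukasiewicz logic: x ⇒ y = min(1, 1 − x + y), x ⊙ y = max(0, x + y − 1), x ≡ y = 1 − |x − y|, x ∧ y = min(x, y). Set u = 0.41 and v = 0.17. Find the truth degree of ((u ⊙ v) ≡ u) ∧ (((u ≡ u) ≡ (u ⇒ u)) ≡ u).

u ⊙ v = max(0, 0.41 + 0.17 − 1) = max(0, -0.42) = 0.00
(u ⊙ v) ≡ u = 1 − |0.00 − 0.41| = 1 − 0.41 = 0.59
u ≡ u = 1 − |0.41 − 0.41| = 1 − 0.00 = 1.00
u ⇒ u = min(1, 1 − 0.41 + 0.41) = min(1, 1.00) = 1.00
(u ≡ u) ≡ (u ⇒ u) = 1 − |1.00 − 1.00| = 1 − 0.00 = 1.00
((u ≡ u) ≡ (u ⇒ u)) ≡ u = 1 − |1.00 − 0.41| = 1 − 0.59 = 0.41
((u ⊙ v) ≡ u) ∧ (((u ≡ u) ≡ (u ⇒ u)) ≡ u) = min(0.59, 0.41) = 0.41

0.41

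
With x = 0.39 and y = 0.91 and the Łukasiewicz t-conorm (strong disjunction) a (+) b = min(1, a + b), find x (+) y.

1.00

x (+) y = min(1, 0.39 + 0.91) = min(1, 1.30) = 1.00
For comparison, the Gödel t-conorm max(a, b) would give 0.91.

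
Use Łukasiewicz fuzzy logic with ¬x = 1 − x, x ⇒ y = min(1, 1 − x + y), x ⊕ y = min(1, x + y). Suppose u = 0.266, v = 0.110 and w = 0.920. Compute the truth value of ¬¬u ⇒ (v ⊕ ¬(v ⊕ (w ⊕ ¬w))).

0.844

¬u = 1 − 0.266 = 0.734
¬¬u = 1 − 0.734 = 0.266
¬w = 1 − 0.920 = 0.080
w ⊕ ¬w = min(1, 0.920 + 0.080) = min(1, 1.000) = 1.000
v ⊕ (w ⊕ ¬w) = min(1, 0.110 + 1.000) = min(1, 1.110) = 1.000
¬(v ⊕ (w ⊕ ¬w)) = 1 − 1.000 = 0.000
v ⊕ ¬(v ⊕ (w ⊕ ¬w)) = min(1, 0.110 + 0.000) = min(1, 0.110) = 0.110
¬¬u ⇒ (v ⊕ ¬(v ⊕ (w ⊕ ¬w))) = min(1, 1 − 0.266 + 0.110) = min(1, 0.844) = 0.844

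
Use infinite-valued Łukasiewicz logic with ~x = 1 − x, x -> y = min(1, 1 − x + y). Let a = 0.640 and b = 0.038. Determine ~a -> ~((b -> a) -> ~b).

~a = 1 − 0.640 = 0.360
b -> a = min(1, 1 − 0.038 + 0.640) = min(1, 1.602) = 1.000
~b = 1 − 0.038 = 0.962
(b -> a) -> ~b = min(1, 1 − 1.000 + 0.962) = min(1, 0.962) = 0.962
~((b -> a) -> ~b) = 1 − 0.962 = 0.038
~a -> ~((b -> a) -> ~b) = min(1, 1 − 0.360 + 0.038) = min(1, 0.678) = 0.678

0.678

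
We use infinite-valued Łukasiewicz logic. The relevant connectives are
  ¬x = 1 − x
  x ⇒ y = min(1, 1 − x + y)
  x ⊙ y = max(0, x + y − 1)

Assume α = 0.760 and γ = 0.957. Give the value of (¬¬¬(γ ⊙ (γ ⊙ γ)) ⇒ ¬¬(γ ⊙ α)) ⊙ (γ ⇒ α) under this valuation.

0.803

γ ⊙ γ = max(0, 0.957 + 0.957 − 1) = max(0, 0.914) = 0.914
γ ⊙ (γ ⊙ γ) = max(0, 0.957 + 0.914 − 1) = max(0, 0.871) = 0.871
¬(γ ⊙ (γ ⊙ γ)) = 1 − 0.871 = 0.129
¬¬(γ ⊙ (γ ⊙ γ)) = 1 − 0.129 = 0.871
¬¬¬(γ ⊙ (γ ⊙ γ)) = 1 − 0.871 = 0.129
γ ⊙ α = max(0, 0.957 + 0.760 − 1) = max(0, 0.717) = 0.717
¬(γ ⊙ α) = 1 − 0.717 = 0.283
¬¬(γ ⊙ α) = 1 − 0.283 = 0.717
¬¬¬(γ ⊙ (γ ⊙ γ)) ⇒ ¬¬(γ ⊙ α) = min(1, 1 − 0.129 + 0.717) = min(1, 1.588) = 1.000
γ ⇒ α = min(1, 1 − 0.957 + 0.760) = min(1, 0.803) = 0.803
(¬¬¬(γ ⊙ (γ ⊙ γ)) ⇒ ¬¬(γ ⊙ α)) ⊙ (γ ⇒ α) = max(0, 1.000 + 0.803 − 1) = max(0, 0.803) = 0.803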